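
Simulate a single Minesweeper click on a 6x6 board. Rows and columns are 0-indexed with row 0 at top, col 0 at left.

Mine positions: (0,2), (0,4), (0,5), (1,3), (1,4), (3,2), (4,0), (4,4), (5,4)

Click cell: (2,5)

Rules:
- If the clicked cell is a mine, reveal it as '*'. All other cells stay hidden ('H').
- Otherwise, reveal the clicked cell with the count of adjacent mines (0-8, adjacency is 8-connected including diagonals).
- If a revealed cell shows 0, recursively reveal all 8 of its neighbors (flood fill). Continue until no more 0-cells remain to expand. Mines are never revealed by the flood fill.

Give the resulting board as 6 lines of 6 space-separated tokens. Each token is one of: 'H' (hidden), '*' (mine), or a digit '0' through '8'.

H H H H H H
H H H H H H
H H H H H 1
H H H H H H
H H H H H H
H H H H H H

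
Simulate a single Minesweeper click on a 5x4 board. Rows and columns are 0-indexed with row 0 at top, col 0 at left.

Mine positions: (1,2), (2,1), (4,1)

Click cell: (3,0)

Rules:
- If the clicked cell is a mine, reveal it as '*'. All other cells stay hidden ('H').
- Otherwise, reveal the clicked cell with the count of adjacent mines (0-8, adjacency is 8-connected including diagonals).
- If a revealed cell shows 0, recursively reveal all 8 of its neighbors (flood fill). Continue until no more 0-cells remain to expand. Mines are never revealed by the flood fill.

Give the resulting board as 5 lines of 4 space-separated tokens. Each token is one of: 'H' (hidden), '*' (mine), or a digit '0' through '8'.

H H H H
H H H H
H H H H
2 H H H
H H H H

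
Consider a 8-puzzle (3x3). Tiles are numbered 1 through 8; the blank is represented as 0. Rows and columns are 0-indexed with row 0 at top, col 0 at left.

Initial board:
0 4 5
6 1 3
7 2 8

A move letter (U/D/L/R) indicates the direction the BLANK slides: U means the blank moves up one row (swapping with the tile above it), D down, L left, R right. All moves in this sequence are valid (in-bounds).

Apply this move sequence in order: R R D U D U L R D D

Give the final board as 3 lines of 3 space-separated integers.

After move 1 (R):
4 0 5
6 1 3
7 2 8

After move 2 (R):
4 5 0
6 1 3
7 2 8

After move 3 (D):
4 5 3
6 1 0
7 2 8

After move 4 (U):
4 5 0
6 1 3
7 2 8

After move 5 (D):
4 5 3
6 1 0
7 2 8

After move 6 (U):
4 5 0
6 1 3
7 2 8

After move 7 (L):
4 0 5
6 1 3
7 2 8

After move 8 (R):
4 5 0
6 1 3
7 2 8

After move 9 (D):
4 5 3
6 1 0
7 2 8

After move 10 (D):
4 5 3
6 1 8
7 2 0

Answer: 4 5 3
6 1 8
7 2 0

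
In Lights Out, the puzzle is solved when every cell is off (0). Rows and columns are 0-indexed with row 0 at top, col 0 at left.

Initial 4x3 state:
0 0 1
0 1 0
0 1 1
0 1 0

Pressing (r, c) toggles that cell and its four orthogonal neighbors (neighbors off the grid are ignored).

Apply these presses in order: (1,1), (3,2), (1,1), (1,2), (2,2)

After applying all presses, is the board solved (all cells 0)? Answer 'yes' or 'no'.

After press 1 at (1,1):
0 1 1
1 0 1
0 0 1
0 1 0

After press 2 at (3,2):
0 1 1
1 0 1
0 0 0
0 0 1

After press 3 at (1,1):
0 0 1
0 1 0
0 1 0
0 0 1

After press 4 at (1,2):
0 0 0
0 0 1
0 1 1
0 0 1

After press 5 at (2,2):
0 0 0
0 0 0
0 0 0
0 0 0

Lights still on: 0

Answer: yes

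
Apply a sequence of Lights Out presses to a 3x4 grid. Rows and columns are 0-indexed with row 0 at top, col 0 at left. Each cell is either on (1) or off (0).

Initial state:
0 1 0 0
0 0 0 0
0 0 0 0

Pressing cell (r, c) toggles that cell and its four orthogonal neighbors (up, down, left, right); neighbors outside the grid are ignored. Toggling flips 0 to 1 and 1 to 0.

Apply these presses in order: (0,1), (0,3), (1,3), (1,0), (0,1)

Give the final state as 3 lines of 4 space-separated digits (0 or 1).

Answer: 1 1 1 0
1 1 1 0
1 0 0 1

Derivation:
After press 1 at (0,1):
1 0 1 0
0 1 0 0
0 0 0 0

After press 2 at (0,3):
1 0 0 1
0 1 0 1
0 0 0 0

After press 3 at (1,3):
1 0 0 0
0 1 1 0
0 0 0 1

After press 4 at (1,0):
0 0 0 0
1 0 1 0
1 0 0 1

After press 5 at (0,1):
1 1 1 0
1 1 1 0
1 0 0 1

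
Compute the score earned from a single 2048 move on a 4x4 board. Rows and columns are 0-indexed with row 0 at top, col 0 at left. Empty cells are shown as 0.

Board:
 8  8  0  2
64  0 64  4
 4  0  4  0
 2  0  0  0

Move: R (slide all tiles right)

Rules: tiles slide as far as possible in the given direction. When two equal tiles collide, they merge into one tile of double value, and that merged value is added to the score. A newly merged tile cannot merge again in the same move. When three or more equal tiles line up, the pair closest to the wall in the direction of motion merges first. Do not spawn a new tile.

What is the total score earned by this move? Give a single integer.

Answer: 152

Derivation:
Slide right:
row 0: [8, 8, 0, 2] -> [0, 0, 16, 2]  score +16 (running 16)
row 1: [64, 0, 64, 4] -> [0, 0, 128, 4]  score +128 (running 144)
row 2: [4, 0, 4, 0] -> [0, 0, 0, 8]  score +8 (running 152)
row 3: [2, 0, 0, 0] -> [0, 0, 0, 2]  score +0 (running 152)
Board after move:
  0   0  16   2
  0   0 128   4
  0   0   0   8
  0   0   0   2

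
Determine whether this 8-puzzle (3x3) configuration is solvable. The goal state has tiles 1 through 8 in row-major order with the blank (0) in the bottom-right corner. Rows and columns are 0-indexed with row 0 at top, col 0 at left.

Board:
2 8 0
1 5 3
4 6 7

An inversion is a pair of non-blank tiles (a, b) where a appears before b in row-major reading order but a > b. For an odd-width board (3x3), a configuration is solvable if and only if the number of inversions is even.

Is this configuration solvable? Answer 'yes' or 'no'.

Inversions (pairs i<j in row-major order where tile[i] > tile[j] > 0): 9
9 is odd, so the puzzle is not solvable.

Answer: no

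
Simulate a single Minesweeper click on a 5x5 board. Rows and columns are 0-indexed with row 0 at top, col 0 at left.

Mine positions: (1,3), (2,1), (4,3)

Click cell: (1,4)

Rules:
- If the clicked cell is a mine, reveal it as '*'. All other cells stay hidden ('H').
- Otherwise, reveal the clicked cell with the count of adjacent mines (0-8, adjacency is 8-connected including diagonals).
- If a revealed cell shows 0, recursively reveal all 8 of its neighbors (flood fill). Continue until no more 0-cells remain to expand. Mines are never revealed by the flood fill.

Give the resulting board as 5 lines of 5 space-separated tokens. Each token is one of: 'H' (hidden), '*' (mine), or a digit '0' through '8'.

H H H H H
H H H H 1
H H H H H
H H H H H
H H H H H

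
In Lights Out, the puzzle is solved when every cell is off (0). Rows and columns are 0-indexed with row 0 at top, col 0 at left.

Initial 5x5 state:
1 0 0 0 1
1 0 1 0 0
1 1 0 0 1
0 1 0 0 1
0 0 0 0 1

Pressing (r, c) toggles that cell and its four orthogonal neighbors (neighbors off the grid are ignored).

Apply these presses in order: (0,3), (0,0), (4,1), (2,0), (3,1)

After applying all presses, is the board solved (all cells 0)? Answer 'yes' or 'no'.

After press 1 at (0,3):
1 0 1 1 0
1 0 1 1 0
1 1 0 0 1
0 1 0 0 1
0 0 0 0 1

After press 2 at (0,0):
0 1 1 1 0
0 0 1 1 0
1 1 0 0 1
0 1 0 0 1
0 0 0 0 1

After press 3 at (4,1):
0 1 1 1 0
0 0 1 1 0
1 1 0 0 1
0 0 0 0 1
1 1 1 0 1

After press 4 at (2,0):
0 1 1 1 0
1 0 1 1 0
0 0 0 0 1
1 0 0 0 1
1 1 1 0 1

After press 5 at (3,1):
0 1 1 1 0
1 0 1 1 0
0 1 0 0 1
0 1 1 0 1
1 0 1 0 1

Lights still on: 14

Answer: no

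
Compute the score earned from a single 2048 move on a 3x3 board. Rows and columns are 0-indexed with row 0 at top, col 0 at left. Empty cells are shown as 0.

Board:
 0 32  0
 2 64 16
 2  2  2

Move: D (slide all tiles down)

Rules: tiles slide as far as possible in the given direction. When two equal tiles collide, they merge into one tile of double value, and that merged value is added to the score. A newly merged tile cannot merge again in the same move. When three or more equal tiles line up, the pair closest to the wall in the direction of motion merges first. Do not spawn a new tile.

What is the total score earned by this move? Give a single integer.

Slide down:
col 0: [0, 2, 2] -> [0, 0, 4]  score +4 (running 4)
col 1: [32, 64, 2] -> [32, 64, 2]  score +0 (running 4)
col 2: [0, 16, 2] -> [0, 16, 2]  score +0 (running 4)
Board after move:
 0 32  0
 0 64 16
 4  2  2

Answer: 4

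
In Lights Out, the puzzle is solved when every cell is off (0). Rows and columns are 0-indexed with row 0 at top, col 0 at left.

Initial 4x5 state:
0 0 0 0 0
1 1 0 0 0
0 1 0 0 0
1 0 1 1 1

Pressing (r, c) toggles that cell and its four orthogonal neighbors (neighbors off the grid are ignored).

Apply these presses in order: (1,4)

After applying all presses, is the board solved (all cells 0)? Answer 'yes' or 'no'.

Answer: no

Derivation:
After press 1 at (1,4):
0 0 0 0 1
1 1 0 1 1
0 1 0 0 1
1 0 1 1 1

Lights still on: 11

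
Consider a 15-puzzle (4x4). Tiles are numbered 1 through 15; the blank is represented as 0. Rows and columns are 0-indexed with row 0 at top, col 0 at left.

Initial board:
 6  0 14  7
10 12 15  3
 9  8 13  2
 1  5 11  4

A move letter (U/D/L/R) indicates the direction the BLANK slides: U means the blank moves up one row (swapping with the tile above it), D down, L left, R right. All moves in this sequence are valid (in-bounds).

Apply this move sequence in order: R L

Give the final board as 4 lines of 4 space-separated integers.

Answer:  6  0 14  7
10 12 15  3
 9  8 13  2
 1  5 11  4

Derivation:
After move 1 (R):
 6 14  0  7
10 12 15  3
 9  8 13  2
 1  5 11  4

After move 2 (L):
 6  0 14  7
10 12 15  3
 9  8 13  2
 1  5 11  4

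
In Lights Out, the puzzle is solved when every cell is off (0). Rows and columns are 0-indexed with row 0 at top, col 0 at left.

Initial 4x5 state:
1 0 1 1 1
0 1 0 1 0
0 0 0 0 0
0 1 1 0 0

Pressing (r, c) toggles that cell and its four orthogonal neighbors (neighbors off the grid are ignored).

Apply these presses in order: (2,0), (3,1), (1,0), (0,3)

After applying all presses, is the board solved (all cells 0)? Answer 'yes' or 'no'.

Answer: yes

Derivation:
After press 1 at (2,0):
1 0 1 1 1
1 1 0 1 0
1 1 0 0 0
1 1 1 0 0

After press 2 at (3,1):
1 0 1 1 1
1 1 0 1 0
1 0 0 0 0
0 0 0 0 0

After press 3 at (1,0):
0 0 1 1 1
0 0 0 1 0
0 0 0 0 0
0 0 0 0 0

After press 4 at (0,3):
0 0 0 0 0
0 0 0 0 0
0 0 0 0 0
0 0 0 0 0

Lights still on: 0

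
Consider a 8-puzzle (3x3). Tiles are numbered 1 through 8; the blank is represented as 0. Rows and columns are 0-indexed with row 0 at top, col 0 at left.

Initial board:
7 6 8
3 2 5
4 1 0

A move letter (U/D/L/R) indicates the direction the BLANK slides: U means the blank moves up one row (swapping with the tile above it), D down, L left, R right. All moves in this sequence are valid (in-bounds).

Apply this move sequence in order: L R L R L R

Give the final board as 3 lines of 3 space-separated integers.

Answer: 7 6 8
3 2 5
4 1 0

Derivation:
After move 1 (L):
7 6 8
3 2 5
4 0 1

After move 2 (R):
7 6 8
3 2 5
4 1 0

After move 3 (L):
7 6 8
3 2 5
4 0 1

After move 4 (R):
7 6 8
3 2 5
4 1 0

After move 5 (L):
7 6 8
3 2 5
4 0 1

After move 6 (R):
7 6 8
3 2 5
4 1 0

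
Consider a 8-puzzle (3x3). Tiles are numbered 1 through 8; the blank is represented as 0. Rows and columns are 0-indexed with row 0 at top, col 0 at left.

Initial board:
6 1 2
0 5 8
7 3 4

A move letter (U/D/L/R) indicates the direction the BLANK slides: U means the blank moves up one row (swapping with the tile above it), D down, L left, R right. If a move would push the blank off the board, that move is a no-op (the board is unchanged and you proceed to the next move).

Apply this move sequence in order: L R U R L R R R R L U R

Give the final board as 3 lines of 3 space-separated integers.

Answer: 6 2 0
5 1 8
7 3 4

Derivation:
After move 1 (L):
6 1 2
0 5 8
7 3 4

After move 2 (R):
6 1 2
5 0 8
7 3 4

After move 3 (U):
6 0 2
5 1 8
7 3 4

After move 4 (R):
6 2 0
5 1 8
7 3 4

After move 5 (L):
6 0 2
5 1 8
7 3 4

After move 6 (R):
6 2 0
5 1 8
7 3 4

After move 7 (R):
6 2 0
5 1 8
7 3 4

After move 8 (R):
6 2 0
5 1 8
7 3 4

After move 9 (R):
6 2 0
5 1 8
7 3 4

After move 10 (L):
6 0 2
5 1 8
7 3 4

After move 11 (U):
6 0 2
5 1 8
7 3 4

After move 12 (R):
6 2 0
5 1 8
7 3 4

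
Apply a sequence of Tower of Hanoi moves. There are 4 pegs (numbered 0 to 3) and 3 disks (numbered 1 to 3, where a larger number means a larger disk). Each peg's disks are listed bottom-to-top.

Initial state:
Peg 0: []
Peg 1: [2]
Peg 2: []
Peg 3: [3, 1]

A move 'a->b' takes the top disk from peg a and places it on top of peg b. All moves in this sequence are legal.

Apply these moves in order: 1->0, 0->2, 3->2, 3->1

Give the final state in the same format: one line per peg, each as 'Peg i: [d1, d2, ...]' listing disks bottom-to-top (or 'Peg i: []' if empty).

Answer: Peg 0: []
Peg 1: [3]
Peg 2: [2, 1]
Peg 3: []

Derivation:
After move 1 (1->0):
Peg 0: [2]
Peg 1: []
Peg 2: []
Peg 3: [3, 1]

After move 2 (0->2):
Peg 0: []
Peg 1: []
Peg 2: [2]
Peg 3: [3, 1]

After move 3 (3->2):
Peg 0: []
Peg 1: []
Peg 2: [2, 1]
Peg 3: [3]

After move 4 (3->1):
Peg 0: []
Peg 1: [3]
Peg 2: [2, 1]
Peg 3: []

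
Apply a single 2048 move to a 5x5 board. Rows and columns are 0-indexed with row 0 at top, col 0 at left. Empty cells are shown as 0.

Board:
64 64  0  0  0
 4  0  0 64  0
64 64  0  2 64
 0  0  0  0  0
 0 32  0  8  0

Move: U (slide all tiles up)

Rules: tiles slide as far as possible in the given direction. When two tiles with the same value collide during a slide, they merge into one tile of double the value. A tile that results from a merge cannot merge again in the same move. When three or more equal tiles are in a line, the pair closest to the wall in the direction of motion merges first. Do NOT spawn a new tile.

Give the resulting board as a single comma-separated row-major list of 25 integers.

Slide up:
col 0: [64, 4, 64, 0, 0] -> [64, 4, 64, 0, 0]
col 1: [64, 0, 64, 0, 32] -> [128, 32, 0, 0, 0]
col 2: [0, 0, 0, 0, 0] -> [0, 0, 0, 0, 0]
col 3: [0, 64, 2, 0, 8] -> [64, 2, 8, 0, 0]
col 4: [0, 0, 64, 0, 0] -> [64, 0, 0, 0, 0]

Answer: 64, 128, 0, 64, 64, 4, 32, 0, 2, 0, 64, 0, 0, 8, 0, 0, 0, 0, 0, 0, 0, 0, 0, 0, 0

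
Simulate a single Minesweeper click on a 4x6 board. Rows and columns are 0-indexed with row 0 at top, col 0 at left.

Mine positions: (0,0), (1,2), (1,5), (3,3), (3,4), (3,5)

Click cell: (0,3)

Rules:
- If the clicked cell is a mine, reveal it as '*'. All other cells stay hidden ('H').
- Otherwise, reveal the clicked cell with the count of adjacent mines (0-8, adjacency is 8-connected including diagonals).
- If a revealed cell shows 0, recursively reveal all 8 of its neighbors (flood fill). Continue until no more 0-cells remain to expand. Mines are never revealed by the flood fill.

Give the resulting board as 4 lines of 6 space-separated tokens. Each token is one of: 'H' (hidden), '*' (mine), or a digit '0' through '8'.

H H H 1 H H
H H H H H H
H H H H H H
H H H H H H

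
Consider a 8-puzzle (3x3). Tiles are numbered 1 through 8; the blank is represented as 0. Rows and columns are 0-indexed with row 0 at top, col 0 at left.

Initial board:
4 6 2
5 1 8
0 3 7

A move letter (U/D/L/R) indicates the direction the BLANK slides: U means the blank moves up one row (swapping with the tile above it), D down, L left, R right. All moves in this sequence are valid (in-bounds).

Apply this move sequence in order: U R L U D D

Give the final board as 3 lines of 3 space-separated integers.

After move 1 (U):
4 6 2
0 1 8
5 3 7

After move 2 (R):
4 6 2
1 0 8
5 3 7

After move 3 (L):
4 6 2
0 1 8
5 3 7

After move 4 (U):
0 6 2
4 1 8
5 3 7

After move 5 (D):
4 6 2
0 1 8
5 3 7

After move 6 (D):
4 6 2
5 1 8
0 3 7

Answer: 4 6 2
5 1 8
0 3 7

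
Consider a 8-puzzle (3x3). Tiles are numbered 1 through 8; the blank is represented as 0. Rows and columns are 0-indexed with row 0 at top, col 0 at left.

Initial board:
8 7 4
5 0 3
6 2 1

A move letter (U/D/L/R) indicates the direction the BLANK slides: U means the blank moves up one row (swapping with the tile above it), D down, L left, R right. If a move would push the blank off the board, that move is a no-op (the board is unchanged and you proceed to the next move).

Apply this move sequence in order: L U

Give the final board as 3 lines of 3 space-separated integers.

After move 1 (L):
8 7 4
0 5 3
6 2 1

After move 2 (U):
0 7 4
8 5 3
6 2 1

Answer: 0 7 4
8 5 3
6 2 1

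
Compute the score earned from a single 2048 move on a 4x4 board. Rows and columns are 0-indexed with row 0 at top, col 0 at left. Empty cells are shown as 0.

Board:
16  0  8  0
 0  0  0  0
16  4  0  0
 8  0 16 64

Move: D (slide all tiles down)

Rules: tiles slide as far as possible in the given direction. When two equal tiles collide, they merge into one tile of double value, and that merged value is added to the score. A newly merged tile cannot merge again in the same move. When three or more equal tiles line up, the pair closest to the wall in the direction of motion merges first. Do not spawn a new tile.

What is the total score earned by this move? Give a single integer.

Answer: 32

Derivation:
Slide down:
col 0: [16, 0, 16, 8] -> [0, 0, 32, 8]  score +32 (running 32)
col 1: [0, 0, 4, 0] -> [0, 0, 0, 4]  score +0 (running 32)
col 2: [8, 0, 0, 16] -> [0, 0, 8, 16]  score +0 (running 32)
col 3: [0, 0, 0, 64] -> [0, 0, 0, 64]  score +0 (running 32)
Board after move:
 0  0  0  0
 0  0  0  0
32  0  8  0
 8  4 16 64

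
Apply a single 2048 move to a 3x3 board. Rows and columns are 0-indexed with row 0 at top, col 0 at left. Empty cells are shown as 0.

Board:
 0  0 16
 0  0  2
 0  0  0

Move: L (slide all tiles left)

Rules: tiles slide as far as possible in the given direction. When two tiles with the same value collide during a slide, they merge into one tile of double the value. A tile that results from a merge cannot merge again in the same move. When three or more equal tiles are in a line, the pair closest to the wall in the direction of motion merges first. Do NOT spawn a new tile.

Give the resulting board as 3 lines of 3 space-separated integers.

Slide left:
row 0: [0, 0, 16] -> [16, 0, 0]
row 1: [0, 0, 2] -> [2, 0, 0]
row 2: [0, 0, 0] -> [0, 0, 0]

Answer: 16  0  0
 2  0  0
 0  0  0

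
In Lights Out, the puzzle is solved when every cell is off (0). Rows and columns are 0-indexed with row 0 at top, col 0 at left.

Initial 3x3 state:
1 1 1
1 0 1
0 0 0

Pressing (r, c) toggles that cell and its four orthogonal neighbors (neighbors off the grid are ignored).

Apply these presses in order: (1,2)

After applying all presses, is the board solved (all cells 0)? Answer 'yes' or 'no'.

Answer: no

Derivation:
After press 1 at (1,2):
1 1 0
1 1 0
0 0 1

Lights still on: 5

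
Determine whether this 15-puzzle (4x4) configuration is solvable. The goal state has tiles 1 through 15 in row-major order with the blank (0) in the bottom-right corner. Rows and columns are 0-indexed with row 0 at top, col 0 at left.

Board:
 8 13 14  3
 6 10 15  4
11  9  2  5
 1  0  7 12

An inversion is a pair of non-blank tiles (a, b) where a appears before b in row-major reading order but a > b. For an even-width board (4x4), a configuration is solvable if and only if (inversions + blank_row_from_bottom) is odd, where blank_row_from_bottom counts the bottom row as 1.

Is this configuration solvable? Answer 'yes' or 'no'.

Answer: yes

Derivation:
Inversions: 62
Blank is in row 3 (0-indexed from top), which is row 1 counting from the bottom (bottom = 1).
62 + 1 = 63, which is odd, so the puzzle is solvable.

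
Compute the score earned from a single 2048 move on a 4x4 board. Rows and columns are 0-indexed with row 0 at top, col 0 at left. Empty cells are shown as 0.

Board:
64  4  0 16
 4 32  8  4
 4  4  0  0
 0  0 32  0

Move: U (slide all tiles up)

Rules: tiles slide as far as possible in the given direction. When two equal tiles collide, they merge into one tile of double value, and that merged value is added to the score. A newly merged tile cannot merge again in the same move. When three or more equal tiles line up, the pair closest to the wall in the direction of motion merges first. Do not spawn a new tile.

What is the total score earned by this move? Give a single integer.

Slide up:
col 0: [64, 4, 4, 0] -> [64, 8, 0, 0]  score +8 (running 8)
col 1: [4, 32, 4, 0] -> [4, 32, 4, 0]  score +0 (running 8)
col 2: [0, 8, 0, 32] -> [8, 32, 0, 0]  score +0 (running 8)
col 3: [16, 4, 0, 0] -> [16, 4, 0, 0]  score +0 (running 8)
Board after move:
64  4  8 16
 8 32 32  4
 0  4  0  0
 0  0  0  0

Answer: 8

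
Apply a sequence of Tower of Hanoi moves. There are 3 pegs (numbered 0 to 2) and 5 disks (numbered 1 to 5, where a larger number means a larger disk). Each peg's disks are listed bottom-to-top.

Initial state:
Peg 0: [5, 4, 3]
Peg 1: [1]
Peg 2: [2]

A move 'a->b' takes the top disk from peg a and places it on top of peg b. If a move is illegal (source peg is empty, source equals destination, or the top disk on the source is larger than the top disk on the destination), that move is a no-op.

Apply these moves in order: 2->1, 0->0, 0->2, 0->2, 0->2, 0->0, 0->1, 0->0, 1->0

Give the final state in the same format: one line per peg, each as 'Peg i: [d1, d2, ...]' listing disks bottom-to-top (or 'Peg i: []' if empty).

Answer: Peg 0: [5, 4, 3, 1]
Peg 1: []
Peg 2: [2]

Derivation:
After move 1 (2->1):
Peg 0: [5, 4, 3]
Peg 1: [1]
Peg 2: [2]

After move 2 (0->0):
Peg 0: [5, 4, 3]
Peg 1: [1]
Peg 2: [2]

After move 3 (0->2):
Peg 0: [5, 4, 3]
Peg 1: [1]
Peg 2: [2]

After move 4 (0->2):
Peg 0: [5, 4, 3]
Peg 1: [1]
Peg 2: [2]

After move 5 (0->2):
Peg 0: [5, 4, 3]
Peg 1: [1]
Peg 2: [2]

After move 6 (0->0):
Peg 0: [5, 4, 3]
Peg 1: [1]
Peg 2: [2]

After move 7 (0->1):
Peg 0: [5, 4, 3]
Peg 1: [1]
Peg 2: [2]

After move 8 (0->0):
Peg 0: [5, 4, 3]
Peg 1: [1]
Peg 2: [2]

After move 9 (1->0):
Peg 0: [5, 4, 3, 1]
Peg 1: []
Peg 2: [2]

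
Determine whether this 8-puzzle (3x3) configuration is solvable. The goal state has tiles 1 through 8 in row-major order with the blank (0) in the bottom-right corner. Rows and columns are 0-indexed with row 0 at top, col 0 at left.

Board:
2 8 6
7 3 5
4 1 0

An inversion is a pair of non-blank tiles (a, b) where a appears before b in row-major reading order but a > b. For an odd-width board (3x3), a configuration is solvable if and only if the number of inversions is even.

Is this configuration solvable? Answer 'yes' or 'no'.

Inversions (pairs i<j in row-major order where tile[i] > tile[j] > 0): 19
19 is odd, so the puzzle is not solvable.

Answer: no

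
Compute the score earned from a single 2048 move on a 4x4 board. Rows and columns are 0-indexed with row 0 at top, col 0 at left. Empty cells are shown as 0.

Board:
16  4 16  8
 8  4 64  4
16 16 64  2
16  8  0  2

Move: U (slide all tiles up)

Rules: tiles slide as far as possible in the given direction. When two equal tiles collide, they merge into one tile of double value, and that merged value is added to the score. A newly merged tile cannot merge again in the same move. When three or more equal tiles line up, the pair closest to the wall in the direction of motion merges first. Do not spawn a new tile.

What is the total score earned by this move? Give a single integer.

Slide up:
col 0: [16, 8, 16, 16] -> [16, 8, 32, 0]  score +32 (running 32)
col 1: [4, 4, 16, 8] -> [8, 16, 8, 0]  score +8 (running 40)
col 2: [16, 64, 64, 0] -> [16, 128, 0, 0]  score +128 (running 168)
col 3: [8, 4, 2, 2] -> [8, 4, 4, 0]  score +4 (running 172)
Board after move:
 16   8  16   8
  8  16 128   4
 32   8   0   4
  0   0   0   0

Answer: 172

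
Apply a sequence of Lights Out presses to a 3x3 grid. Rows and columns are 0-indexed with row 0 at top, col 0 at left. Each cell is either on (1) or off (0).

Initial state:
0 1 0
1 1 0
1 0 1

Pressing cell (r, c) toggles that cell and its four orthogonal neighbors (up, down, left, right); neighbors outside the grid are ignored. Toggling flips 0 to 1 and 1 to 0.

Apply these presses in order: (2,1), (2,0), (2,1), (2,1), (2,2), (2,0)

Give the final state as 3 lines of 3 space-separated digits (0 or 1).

After press 1 at (2,1):
0 1 0
1 0 0
0 1 0

After press 2 at (2,0):
0 1 0
0 0 0
1 0 0

After press 3 at (2,1):
0 1 0
0 1 0
0 1 1

After press 4 at (2,1):
0 1 0
0 0 0
1 0 0

After press 5 at (2,2):
0 1 0
0 0 1
1 1 1

After press 6 at (2,0):
0 1 0
1 0 1
0 0 1

Answer: 0 1 0
1 0 1
0 0 1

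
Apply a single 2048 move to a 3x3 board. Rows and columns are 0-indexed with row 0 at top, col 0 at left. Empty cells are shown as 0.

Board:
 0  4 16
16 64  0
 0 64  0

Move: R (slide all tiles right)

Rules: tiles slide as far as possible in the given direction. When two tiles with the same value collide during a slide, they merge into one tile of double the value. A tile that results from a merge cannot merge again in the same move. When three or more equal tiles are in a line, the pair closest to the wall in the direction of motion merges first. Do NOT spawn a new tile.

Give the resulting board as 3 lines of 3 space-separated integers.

Slide right:
row 0: [0, 4, 16] -> [0, 4, 16]
row 1: [16, 64, 0] -> [0, 16, 64]
row 2: [0, 64, 0] -> [0, 0, 64]

Answer:  0  4 16
 0 16 64
 0  0 64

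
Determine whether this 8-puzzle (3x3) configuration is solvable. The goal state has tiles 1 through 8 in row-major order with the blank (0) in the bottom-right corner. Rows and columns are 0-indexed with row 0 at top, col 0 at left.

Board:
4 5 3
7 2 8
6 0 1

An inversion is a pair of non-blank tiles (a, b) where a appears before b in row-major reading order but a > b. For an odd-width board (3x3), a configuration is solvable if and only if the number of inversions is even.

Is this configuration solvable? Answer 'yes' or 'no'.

Answer: no

Derivation:
Inversions (pairs i<j in row-major order where tile[i] > tile[j] > 0): 15
15 is odd, so the puzzle is not solvable.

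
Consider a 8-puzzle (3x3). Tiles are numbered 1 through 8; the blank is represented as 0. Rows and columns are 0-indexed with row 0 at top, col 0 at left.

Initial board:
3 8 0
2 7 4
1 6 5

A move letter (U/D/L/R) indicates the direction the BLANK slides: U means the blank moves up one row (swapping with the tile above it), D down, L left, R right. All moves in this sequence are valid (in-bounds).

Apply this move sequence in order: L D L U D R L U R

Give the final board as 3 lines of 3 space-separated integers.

After move 1 (L):
3 0 8
2 7 4
1 6 5

After move 2 (D):
3 7 8
2 0 4
1 6 5

After move 3 (L):
3 7 8
0 2 4
1 6 5

After move 4 (U):
0 7 8
3 2 4
1 6 5

After move 5 (D):
3 7 8
0 2 4
1 6 5

After move 6 (R):
3 7 8
2 0 4
1 6 5

After move 7 (L):
3 7 8
0 2 4
1 6 5

After move 8 (U):
0 7 8
3 2 4
1 6 5

After move 9 (R):
7 0 8
3 2 4
1 6 5

Answer: 7 0 8
3 2 4
1 6 5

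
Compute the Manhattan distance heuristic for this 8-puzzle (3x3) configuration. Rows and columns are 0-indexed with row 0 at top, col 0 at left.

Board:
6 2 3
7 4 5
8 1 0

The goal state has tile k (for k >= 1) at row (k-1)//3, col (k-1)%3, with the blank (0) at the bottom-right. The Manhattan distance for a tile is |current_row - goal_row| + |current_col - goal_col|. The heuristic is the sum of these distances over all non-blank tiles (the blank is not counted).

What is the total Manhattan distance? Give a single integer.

Answer: 10

Derivation:
Tile 6: (0,0)->(1,2) = 3
Tile 2: (0,1)->(0,1) = 0
Tile 3: (0,2)->(0,2) = 0
Tile 7: (1,0)->(2,0) = 1
Tile 4: (1,1)->(1,0) = 1
Tile 5: (1,2)->(1,1) = 1
Tile 8: (2,0)->(2,1) = 1
Tile 1: (2,1)->(0,0) = 3
Sum: 3 + 0 + 0 + 1 + 1 + 1 + 1 + 3 = 10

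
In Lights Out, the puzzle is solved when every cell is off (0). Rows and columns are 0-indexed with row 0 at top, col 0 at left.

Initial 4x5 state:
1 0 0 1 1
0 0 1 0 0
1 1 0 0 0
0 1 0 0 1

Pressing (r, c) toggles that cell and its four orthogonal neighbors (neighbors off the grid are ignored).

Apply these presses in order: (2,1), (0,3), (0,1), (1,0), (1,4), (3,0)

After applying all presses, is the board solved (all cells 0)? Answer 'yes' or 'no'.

After press 1 at (2,1):
1 0 0 1 1
0 1 1 0 0
0 0 1 0 0
0 0 0 0 1

After press 2 at (0,3):
1 0 1 0 0
0 1 1 1 0
0 0 1 0 0
0 0 0 0 1

After press 3 at (0,1):
0 1 0 0 0
0 0 1 1 0
0 0 1 0 0
0 0 0 0 1

After press 4 at (1,0):
1 1 0 0 0
1 1 1 1 0
1 0 1 0 0
0 0 0 0 1

After press 5 at (1,4):
1 1 0 0 1
1 1 1 0 1
1 0 1 0 1
0 0 0 0 1

After press 6 at (3,0):
1 1 0 0 1
1 1 1 0 1
0 0 1 0 1
1 1 0 0 1

Lights still on: 12

Answer: no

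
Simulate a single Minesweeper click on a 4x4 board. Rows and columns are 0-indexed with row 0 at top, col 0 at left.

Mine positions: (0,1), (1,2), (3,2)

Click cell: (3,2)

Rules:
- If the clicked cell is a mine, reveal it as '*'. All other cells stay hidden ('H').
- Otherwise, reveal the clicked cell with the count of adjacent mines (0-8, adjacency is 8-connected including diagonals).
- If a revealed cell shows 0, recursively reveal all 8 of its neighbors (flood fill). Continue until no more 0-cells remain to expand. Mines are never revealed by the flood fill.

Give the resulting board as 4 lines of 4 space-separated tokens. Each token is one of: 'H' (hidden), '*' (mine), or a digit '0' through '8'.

H H H H
H H H H
H H H H
H H * H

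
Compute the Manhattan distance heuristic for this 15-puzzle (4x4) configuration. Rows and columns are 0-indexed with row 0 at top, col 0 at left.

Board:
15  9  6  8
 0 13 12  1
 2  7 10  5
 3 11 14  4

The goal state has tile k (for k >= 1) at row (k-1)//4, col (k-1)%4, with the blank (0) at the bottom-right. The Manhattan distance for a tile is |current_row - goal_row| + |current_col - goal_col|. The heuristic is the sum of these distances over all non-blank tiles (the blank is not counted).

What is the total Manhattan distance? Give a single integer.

Tile 15: (0,0)->(3,2) = 5
Tile 9: (0,1)->(2,0) = 3
Tile 6: (0,2)->(1,1) = 2
Tile 8: (0,3)->(1,3) = 1
Tile 13: (1,1)->(3,0) = 3
Tile 12: (1,2)->(2,3) = 2
Tile 1: (1,3)->(0,0) = 4
Tile 2: (2,0)->(0,1) = 3
Tile 7: (2,1)->(1,2) = 2
Tile 10: (2,2)->(2,1) = 1
Tile 5: (2,3)->(1,0) = 4
Tile 3: (3,0)->(0,2) = 5
Tile 11: (3,1)->(2,2) = 2
Tile 14: (3,2)->(3,1) = 1
Tile 4: (3,3)->(0,3) = 3
Sum: 5 + 3 + 2 + 1 + 3 + 2 + 4 + 3 + 2 + 1 + 4 + 5 + 2 + 1 + 3 = 41

Answer: 41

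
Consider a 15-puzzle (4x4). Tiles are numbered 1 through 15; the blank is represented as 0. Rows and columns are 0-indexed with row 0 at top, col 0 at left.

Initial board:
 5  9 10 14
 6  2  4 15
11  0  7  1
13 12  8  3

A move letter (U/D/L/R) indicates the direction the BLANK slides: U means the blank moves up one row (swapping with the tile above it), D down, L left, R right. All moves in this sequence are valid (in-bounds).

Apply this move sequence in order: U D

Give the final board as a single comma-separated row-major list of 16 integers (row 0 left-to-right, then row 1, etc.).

Answer: 5, 9, 10, 14, 6, 2, 4, 15, 11, 0, 7, 1, 13, 12, 8, 3

Derivation:
After move 1 (U):
 5  9 10 14
 6  0  4 15
11  2  7  1
13 12  8  3

After move 2 (D):
 5  9 10 14
 6  2  4 15
11  0  7  1
13 12  8  3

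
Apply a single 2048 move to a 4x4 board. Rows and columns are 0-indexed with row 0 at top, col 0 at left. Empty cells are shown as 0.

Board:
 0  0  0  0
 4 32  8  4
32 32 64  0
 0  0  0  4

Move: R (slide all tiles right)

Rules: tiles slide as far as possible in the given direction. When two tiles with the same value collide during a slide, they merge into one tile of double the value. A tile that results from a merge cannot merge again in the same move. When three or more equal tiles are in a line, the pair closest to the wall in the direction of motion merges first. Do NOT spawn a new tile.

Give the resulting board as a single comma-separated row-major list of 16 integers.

Answer: 0, 0, 0, 0, 4, 32, 8, 4, 0, 0, 64, 64, 0, 0, 0, 4

Derivation:
Slide right:
row 0: [0, 0, 0, 0] -> [0, 0, 0, 0]
row 1: [4, 32, 8, 4] -> [4, 32, 8, 4]
row 2: [32, 32, 64, 0] -> [0, 0, 64, 64]
row 3: [0, 0, 0, 4] -> [0, 0, 0, 4]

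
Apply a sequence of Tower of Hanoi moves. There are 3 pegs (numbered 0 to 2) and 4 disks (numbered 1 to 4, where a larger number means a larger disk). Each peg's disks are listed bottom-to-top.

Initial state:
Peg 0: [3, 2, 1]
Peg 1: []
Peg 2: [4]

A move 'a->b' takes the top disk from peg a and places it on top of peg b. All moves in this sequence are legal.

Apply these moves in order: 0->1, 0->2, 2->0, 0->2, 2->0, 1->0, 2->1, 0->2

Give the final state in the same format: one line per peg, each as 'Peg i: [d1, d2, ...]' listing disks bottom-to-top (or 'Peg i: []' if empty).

After move 1 (0->1):
Peg 0: [3, 2]
Peg 1: [1]
Peg 2: [4]

After move 2 (0->2):
Peg 0: [3]
Peg 1: [1]
Peg 2: [4, 2]

After move 3 (2->0):
Peg 0: [3, 2]
Peg 1: [1]
Peg 2: [4]

After move 4 (0->2):
Peg 0: [3]
Peg 1: [1]
Peg 2: [4, 2]

After move 5 (2->0):
Peg 0: [3, 2]
Peg 1: [1]
Peg 2: [4]

After move 6 (1->0):
Peg 0: [3, 2, 1]
Peg 1: []
Peg 2: [4]

After move 7 (2->1):
Peg 0: [3, 2, 1]
Peg 1: [4]
Peg 2: []

After move 8 (0->2):
Peg 0: [3, 2]
Peg 1: [4]
Peg 2: [1]

Answer: Peg 0: [3, 2]
Peg 1: [4]
Peg 2: [1]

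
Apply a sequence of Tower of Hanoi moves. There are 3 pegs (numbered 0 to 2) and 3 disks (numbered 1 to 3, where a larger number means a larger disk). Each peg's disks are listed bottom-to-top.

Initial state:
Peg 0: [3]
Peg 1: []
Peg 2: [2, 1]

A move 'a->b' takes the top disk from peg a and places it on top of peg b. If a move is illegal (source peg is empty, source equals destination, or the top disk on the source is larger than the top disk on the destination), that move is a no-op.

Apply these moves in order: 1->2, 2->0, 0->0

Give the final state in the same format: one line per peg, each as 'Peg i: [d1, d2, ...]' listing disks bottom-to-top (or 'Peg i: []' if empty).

Answer: Peg 0: [3, 1]
Peg 1: []
Peg 2: [2]

Derivation:
After move 1 (1->2):
Peg 0: [3]
Peg 1: []
Peg 2: [2, 1]

After move 2 (2->0):
Peg 0: [3, 1]
Peg 1: []
Peg 2: [2]

After move 3 (0->0):
Peg 0: [3, 1]
Peg 1: []
Peg 2: [2]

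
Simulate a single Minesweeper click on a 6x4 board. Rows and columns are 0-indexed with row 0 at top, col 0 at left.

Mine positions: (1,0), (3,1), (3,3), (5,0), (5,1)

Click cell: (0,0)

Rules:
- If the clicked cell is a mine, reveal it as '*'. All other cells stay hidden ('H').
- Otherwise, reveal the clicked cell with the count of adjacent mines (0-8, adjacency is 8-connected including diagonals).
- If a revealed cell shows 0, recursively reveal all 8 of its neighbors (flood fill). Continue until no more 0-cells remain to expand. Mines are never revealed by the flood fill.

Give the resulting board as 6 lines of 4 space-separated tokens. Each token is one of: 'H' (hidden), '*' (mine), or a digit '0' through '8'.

1 H H H
H H H H
H H H H
H H H H
H H H H
H H H H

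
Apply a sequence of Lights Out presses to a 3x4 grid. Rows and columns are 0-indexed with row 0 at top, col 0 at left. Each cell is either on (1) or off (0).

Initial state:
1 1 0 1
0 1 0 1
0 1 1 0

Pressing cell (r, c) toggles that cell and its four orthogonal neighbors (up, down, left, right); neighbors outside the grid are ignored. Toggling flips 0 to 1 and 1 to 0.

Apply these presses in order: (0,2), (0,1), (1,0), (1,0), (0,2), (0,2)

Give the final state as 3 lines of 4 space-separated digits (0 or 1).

After press 1 at (0,2):
1 0 1 0
0 1 1 1
0 1 1 0

After press 2 at (0,1):
0 1 0 0
0 0 1 1
0 1 1 0

After press 3 at (1,0):
1 1 0 0
1 1 1 1
1 1 1 0

After press 4 at (1,0):
0 1 0 0
0 0 1 1
0 1 1 0

After press 5 at (0,2):
0 0 1 1
0 0 0 1
0 1 1 0

After press 6 at (0,2):
0 1 0 0
0 0 1 1
0 1 1 0

Answer: 0 1 0 0
0 0 1 1
0 1 1 0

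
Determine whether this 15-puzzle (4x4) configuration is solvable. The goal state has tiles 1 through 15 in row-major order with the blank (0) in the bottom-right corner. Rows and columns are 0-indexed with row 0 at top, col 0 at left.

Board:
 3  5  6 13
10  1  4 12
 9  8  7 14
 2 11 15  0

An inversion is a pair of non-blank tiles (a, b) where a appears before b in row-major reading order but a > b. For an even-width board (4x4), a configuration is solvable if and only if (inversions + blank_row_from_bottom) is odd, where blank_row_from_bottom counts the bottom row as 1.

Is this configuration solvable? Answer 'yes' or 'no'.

Answer: no

Derivation:
Inversions: 37
Blank is in row 3 (0-indexed from top), which is row 1 counting from the bottom (bottom = 1).
37 + 1 = 38, which is even, so the puzzle is not solvable.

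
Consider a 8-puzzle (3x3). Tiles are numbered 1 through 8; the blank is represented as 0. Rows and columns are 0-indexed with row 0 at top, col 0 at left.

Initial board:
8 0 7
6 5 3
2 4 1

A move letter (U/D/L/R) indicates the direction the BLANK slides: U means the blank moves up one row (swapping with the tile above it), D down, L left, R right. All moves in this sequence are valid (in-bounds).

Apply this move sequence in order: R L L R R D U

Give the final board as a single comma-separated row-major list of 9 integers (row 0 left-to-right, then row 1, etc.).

Answer: 8, 7, 0, 6, 5, 3, 2, 4, 1

Derivation:
After move 1 (R):
8 7 0
6 5 3
2 4 1

After move 2 (L):
8 0 7
6 5 3
2 4 1

After move 3 (L):
0 8 7
6 5 3
2 4 1

After move 4 (R):
8 0 7
6 5 3
2 4 1

After move 5 (R):
8 7 0
6 5 3
2 4 1

After move 6 (D):
8 7 3
6 5 0
2 4 1

After move 7 (U):
8 7 0
6 5 3
2 4 1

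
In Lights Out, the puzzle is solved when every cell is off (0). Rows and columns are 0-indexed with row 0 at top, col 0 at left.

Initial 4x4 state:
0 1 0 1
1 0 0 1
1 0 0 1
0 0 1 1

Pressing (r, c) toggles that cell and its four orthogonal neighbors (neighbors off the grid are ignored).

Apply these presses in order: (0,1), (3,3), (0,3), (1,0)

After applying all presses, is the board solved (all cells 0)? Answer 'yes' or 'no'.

Answer: yes

Derivation:
After press 1 at (0,1):
1 0 1 1
1 1 0 1
1 0 0 1
0 0 1 1

After press 2 at (3,3):
1 0 1 1
1 1 0 1
1 0 0 0
0 0 0 0

After press 3 at (0,3):
1 0 0 0
1 1 0 0
1 0 0 0
0 0 0 0

After press 4 at (1,0):
0 0 0 0
0 0 0 0
0 0 0 0
0 0 0 0

Lights still on: 0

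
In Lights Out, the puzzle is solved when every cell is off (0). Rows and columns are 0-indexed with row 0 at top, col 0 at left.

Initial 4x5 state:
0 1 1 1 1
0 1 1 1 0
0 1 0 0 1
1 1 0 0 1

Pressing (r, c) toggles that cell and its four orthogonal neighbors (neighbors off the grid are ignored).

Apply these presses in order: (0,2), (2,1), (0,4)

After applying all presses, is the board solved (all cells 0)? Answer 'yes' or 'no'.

After press 1 at (0,2):
0 0 0 0 1
0 1 0 1 0
0 1 0 0 1
1 1 0 0 1

After press 2 at (2,1):
0 0 0 0 1
0 0 0 1 0
1 0 1 0 1
1 0 0 0 1

After press 3 at (0,4):
0 0 0 1 0
0 0 0 1 1
1 0 1 0 1
1 0 0 0 1

Lights still on: 8

Answer: no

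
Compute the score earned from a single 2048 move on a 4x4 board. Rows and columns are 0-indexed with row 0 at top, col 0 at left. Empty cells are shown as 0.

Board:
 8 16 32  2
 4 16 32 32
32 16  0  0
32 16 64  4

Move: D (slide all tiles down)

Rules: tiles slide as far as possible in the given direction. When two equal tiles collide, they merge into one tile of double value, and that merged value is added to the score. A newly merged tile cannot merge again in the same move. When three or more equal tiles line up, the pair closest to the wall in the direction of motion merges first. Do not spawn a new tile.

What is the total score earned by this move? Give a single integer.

Answer: 192

Derivation:
Slide down:
col 0: [8, 4, 32, 32] -> [0, 8, 4, 64]  score +64 (running 64)
col 1: [16, 16, 16, 16] -> [0, 0, 32, 32]  score +64 (running 128)
col 2: [32, 32, 0, 64] -> [0, 0, 64, 64]  score +64 (running 192)
col 3: [2, 32, 0, 4] -> [0, 2, 32, 4]  score +0 (running 192)
Board after move:
 0  0  0  0
 8  0  0  2
 4 32 64 32
64 32 64  4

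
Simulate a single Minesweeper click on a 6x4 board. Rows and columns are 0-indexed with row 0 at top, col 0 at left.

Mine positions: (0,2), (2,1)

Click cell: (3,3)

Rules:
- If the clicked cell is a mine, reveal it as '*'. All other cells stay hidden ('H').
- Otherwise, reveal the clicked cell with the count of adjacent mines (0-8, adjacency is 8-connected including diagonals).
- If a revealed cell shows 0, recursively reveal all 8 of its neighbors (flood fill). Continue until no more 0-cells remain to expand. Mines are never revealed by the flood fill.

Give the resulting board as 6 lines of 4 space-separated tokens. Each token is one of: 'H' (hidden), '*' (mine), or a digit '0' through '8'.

H H H H
H H 2 1
H H 1 0
1 1 1 0
0 0 0 0
0 0 0 0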